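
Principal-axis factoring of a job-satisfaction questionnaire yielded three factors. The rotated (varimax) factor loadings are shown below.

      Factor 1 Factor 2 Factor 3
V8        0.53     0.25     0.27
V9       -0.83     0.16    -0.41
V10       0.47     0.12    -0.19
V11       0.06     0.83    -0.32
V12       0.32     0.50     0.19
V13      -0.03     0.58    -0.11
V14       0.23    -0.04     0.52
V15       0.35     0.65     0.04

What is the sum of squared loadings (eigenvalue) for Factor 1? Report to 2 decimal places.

1.47

SS loadings for Factor 1 = 0.53² + (-0.83)² + 0.47² + 0.06² + 0.32² + (-0.03)² + 0.23² + 0.35² = 0.2809 + 0.6889 + 0.2209 + 0.0036 + 0.1024 + 0.0009 + 0.0529 + 0.1225 = 1.4730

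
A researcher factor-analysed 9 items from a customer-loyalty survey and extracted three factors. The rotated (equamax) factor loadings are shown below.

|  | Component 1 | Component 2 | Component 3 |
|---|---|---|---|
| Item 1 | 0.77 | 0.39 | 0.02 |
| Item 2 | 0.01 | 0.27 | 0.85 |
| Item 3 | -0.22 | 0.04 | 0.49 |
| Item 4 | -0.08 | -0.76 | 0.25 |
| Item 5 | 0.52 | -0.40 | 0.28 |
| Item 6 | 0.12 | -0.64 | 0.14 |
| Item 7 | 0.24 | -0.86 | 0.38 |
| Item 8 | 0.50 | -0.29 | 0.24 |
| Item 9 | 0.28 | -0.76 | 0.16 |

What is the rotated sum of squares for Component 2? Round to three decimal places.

SS loadings for Component 2 = 0.39² + 0.27² + 0.04² + (-0.76)² + (-0.40)² + (-0.64)² + (-0.86)² + (-0.29)² + (-0.76)² = 0.1521 + 0.0729 + 0.0016 + 0.5776 + 0.1600 + 0.4096 + 0.7396 + 0.0841 + 0.5776 = 2.7751

2.775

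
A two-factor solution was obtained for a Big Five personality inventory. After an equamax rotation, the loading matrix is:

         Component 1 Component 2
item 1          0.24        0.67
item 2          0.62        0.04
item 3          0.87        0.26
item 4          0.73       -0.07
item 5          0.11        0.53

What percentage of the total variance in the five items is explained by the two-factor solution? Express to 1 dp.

51.0%

Communalities: 0.5065, 0.3860, 0.8245, 0.5378, 0.2930; Σh² = 2.5478.
Total variance with 5 standardized items is 5, so the solution explains 2.5478/5 = 0.5096 = 50.96%.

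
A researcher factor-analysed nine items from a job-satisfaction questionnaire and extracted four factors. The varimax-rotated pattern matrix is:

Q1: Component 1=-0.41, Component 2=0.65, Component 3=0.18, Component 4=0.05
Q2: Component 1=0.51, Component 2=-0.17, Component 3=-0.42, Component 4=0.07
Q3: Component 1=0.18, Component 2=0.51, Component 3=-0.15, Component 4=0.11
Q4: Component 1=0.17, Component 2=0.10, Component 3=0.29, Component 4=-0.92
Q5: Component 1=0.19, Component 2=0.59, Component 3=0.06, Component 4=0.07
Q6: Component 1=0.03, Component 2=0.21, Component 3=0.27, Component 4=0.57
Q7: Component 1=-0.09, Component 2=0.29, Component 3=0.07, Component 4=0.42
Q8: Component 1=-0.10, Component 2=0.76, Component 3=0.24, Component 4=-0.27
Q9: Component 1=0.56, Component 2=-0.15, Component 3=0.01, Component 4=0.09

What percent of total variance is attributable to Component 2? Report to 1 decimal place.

20.0%

SS loadings for Component 2 = 0.65² + (-0.17)² + 0.51² + 0.10² + 0.59² + 0.21² + 0.29² + 0.76² + (-0.15)² = 1.7979
With 9 standardized items, total variance = 9. Proportion = 1.7979/9 = 0.1998 → 19.98%.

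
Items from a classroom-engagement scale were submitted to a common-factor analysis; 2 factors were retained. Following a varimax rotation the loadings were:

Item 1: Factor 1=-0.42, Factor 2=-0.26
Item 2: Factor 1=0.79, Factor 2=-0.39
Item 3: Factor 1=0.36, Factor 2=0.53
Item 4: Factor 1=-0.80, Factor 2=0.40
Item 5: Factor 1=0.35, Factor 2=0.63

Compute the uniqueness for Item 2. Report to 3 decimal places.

0.224

h² = 0.79² + (-0.39)² = 0.6241 + 0.1521 = 0.7762
Uniqueness u² = 1 − h² = 1 − 0.7762 = 0.2238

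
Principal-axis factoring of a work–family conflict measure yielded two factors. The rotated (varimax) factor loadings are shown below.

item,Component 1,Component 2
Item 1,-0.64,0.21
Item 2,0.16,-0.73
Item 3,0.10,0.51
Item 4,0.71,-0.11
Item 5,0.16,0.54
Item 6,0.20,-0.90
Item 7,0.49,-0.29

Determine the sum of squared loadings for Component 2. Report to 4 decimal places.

2.0349

SS loadings for Component 2 = 0.21² + (-0.73)² + 0.51² + (-0.11)² + 0.54² + (-0.90)² + (-0.29)² = 0.0441 + 0.5329 + 0.2601 + 0.0121 + 0.2916 + 0.8100 + 0.0841 = 2.0349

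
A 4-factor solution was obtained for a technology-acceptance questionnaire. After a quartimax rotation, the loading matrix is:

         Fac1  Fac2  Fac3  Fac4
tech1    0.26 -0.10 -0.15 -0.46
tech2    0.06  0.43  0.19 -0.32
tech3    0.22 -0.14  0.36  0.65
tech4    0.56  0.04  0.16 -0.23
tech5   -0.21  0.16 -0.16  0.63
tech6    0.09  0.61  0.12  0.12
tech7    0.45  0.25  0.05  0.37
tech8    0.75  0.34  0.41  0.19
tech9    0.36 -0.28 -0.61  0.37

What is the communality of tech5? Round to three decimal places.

0.492

h² = (-0.21)² + 0.16² + (-0.16)² + 0.63² = 0.0441 + 0.0256 + 0.0256 + 0.3969 = 0.4922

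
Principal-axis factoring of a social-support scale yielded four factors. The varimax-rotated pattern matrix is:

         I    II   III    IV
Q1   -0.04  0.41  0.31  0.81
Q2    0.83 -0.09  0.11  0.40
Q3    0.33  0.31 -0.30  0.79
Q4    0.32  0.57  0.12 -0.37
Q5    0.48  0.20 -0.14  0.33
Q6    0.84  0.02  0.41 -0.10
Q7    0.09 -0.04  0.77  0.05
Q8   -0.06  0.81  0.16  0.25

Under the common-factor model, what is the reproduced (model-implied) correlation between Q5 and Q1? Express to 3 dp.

r̂ = Σ λ_i·λ_j across factors = (0.48)(-0.04) + (0.20)(0.41) + (-0.14)(0.31) + (0.33)(0.81)
  = -0.0192 +0.0820 -0.0434 +0.2673 = 0.2867

0.287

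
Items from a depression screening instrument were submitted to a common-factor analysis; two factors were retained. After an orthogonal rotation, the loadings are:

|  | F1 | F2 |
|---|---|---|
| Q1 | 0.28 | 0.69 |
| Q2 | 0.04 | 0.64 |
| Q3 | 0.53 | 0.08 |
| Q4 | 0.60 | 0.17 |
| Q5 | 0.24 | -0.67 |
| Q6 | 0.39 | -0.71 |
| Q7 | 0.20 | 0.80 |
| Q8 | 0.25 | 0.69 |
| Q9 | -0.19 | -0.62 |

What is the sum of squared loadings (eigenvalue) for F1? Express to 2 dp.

1.07

SS loadings for F1 = 0.28² + 0.04² + 0.53² + 0.60² + 0.24² + 0.39² + 0.20² + 0.25² + (-0.19)² = 0.0784 + 0.0016 + 0.2809 + 0.3600 + 0.0576 + 0.1521 + 0.0400 + 0.0625 + 0.0361 = 1.0692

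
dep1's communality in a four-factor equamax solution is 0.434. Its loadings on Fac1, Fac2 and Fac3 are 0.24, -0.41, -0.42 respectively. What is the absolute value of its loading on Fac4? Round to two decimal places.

0.18

Under orthogonal rotation h² = Σλ², so λ_Fac4² = h² − (0.4021) = 0.434 − 0.4021 = 0.0319.
|λ| = √0.0319 = 0.1786.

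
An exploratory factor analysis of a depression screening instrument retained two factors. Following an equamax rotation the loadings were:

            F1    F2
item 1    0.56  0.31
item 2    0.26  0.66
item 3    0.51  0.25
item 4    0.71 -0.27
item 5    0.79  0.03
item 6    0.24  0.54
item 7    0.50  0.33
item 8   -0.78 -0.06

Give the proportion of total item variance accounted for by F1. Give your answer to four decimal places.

SS loadings for F1 = 0.56² + 0.26² + 0.51² + 0.71² + 0.79² + 0.24² + 0.50² + (-0.78)² = 2.6855
Proportion of variance = 2.6855 / 8 = 0.3357.

0.3357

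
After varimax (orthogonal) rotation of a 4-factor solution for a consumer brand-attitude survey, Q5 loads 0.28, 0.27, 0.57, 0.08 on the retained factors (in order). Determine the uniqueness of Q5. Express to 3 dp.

h² = 0.28² + 0.27² + 0.57² + 0.08² = 0.0784 + 0.0729 + 0.3249 + 0.0064 = 0.4826
Uniqueness u² = 1 − h² = 1 − 0.4826 = 0.5174

0.517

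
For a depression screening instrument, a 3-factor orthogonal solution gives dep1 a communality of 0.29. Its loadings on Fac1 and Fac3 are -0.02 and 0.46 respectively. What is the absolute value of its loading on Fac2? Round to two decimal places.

0.28

Under orthogonal rotation h² = Σλ², so λ_Fac2² = h² − (0.2120) = 0.29 − 0.2120 = 0.0780.
|λ| = √0.0780 = 0.2793.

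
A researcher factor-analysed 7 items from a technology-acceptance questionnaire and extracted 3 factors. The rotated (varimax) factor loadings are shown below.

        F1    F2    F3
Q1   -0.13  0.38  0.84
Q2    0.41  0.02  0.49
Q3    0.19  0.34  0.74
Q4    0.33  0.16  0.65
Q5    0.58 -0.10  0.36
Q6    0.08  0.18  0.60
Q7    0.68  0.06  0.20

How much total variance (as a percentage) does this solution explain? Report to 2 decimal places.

55.89%

SS loadings by factor: 1.1352, 0.3320, 2.4454; total = 3.9126.
Total variance with 7 standardized items is 7, so the solution explains 3.9126/7 = 0.5589 = 55.89%.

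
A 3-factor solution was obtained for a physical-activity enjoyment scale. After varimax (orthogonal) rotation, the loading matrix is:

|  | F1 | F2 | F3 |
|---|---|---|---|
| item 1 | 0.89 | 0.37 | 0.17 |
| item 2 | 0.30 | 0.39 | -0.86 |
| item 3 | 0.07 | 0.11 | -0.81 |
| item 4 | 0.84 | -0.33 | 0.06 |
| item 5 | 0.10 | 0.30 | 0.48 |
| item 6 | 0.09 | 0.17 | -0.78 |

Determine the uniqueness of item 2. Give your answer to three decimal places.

h² = 0.30² + 0.39² + (-0.86)² = 0.0900 + 0.1521 + 0.7396 = 0.9817
Uniqueness u² = 1 − h² = 1 − 0.9817 = 0.0183

0.018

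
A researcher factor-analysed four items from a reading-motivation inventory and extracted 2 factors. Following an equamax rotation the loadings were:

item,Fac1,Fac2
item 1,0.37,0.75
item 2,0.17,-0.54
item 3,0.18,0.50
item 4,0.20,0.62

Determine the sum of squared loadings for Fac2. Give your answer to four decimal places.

SS loadings for Fac2 = 0.75² + (-0.54)² + 0.50² + 0.62² = 0.5625 + 0.2916 + 0.2500 + 0.3844 = 1.4885

1.4885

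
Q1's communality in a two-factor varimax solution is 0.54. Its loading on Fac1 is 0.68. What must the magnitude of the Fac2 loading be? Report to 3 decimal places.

Under orthogonal rotation h² = Σλ², so λ_Fac2² = h² − (0.4624) = 0.54 − 0.4624 = 0.0776.
|λ| = √0.0776 = 0.2786.

0.279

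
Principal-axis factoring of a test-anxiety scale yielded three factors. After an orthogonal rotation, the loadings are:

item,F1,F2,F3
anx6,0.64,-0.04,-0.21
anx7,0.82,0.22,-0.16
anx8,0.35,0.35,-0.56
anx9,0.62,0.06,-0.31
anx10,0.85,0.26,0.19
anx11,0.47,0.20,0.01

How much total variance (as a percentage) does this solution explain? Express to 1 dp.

SS loadings by factor: 2.5323, 0.2837, 0.5156; total = 3.3316.
Total variance with 6 standardized items is 6, so the solution explains 3.3316/6 = 0.5553 = 55.53%.

55.5%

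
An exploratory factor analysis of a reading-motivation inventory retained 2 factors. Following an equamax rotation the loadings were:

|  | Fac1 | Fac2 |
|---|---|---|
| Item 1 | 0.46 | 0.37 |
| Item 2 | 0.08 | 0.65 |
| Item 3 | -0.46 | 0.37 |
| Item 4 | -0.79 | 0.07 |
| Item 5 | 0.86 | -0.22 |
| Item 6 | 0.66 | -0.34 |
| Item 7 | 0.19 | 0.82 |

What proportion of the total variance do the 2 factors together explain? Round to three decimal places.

0.543

Communalities: 0.3485, 0.4289, 0.3485, 0.6290, 0.7880, 0.5512, 0.7085; Σh² = 3.8026.
Total variance with 7 standardized items is 7, so the solution explains 3.8026/7 = 0.5432.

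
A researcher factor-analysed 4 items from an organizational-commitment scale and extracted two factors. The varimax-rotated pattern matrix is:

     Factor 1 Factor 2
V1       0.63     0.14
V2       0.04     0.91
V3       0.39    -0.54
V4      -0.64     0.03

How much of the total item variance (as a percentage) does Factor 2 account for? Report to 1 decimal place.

28.5%

SS loadings for Factor 2 = 0.14² + 0.91² + (-0.54)² + 0.03² = 1.1402
With 4 standardized items, total variance = 4. Proportion = 1.1402/4 = 0.2851 → 28.51%.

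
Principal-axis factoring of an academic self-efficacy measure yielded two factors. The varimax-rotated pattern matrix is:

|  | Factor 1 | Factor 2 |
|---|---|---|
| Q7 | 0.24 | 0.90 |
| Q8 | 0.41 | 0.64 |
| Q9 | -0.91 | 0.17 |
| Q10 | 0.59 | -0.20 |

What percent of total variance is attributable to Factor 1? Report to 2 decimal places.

SS loadings for Factor 1 = 0.24² + 0.41² + (-0.91)² + 0.59² = 1.4019
With 4 standardized items, total variance = 4. Proportion = 1.4019/4 = 0.3505 → 35.05%.

35.05%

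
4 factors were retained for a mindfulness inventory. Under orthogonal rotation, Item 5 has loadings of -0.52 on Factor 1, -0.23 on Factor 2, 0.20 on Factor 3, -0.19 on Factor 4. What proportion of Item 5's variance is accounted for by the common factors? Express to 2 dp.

0.40

h² = (-0.52)² + (-0.23)² + 0.20² + (-0.19)² = 0.2704 + 0.0529 + 0.0400 + 0.0361 = 0.3994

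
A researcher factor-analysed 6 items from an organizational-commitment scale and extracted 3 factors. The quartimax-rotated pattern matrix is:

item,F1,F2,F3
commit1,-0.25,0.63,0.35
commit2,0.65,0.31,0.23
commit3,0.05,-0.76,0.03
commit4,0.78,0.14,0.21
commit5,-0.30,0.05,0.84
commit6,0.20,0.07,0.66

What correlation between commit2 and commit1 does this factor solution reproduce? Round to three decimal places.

r̂ = Σ λ_i·λ_j across factors = (0.65)(-0.25) + (0.31)(0.63) + (0.23)(0.35)
  = -0.1625 +0.1953 +0.0805 = 0.1133

0.113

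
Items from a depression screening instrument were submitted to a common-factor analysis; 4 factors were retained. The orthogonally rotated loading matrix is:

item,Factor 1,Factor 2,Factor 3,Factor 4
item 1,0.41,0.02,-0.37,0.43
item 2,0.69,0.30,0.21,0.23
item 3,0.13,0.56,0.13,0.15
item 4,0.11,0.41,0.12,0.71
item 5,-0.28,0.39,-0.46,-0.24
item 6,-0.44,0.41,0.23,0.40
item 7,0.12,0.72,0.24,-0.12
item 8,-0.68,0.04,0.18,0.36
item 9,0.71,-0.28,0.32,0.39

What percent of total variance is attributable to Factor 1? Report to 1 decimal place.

SS loadings for Factor 1 = 0.41² + 0.69² + 0.13² + 0.11² + (-0.28)² + (-0.44)² + 0.12² + (-0.68)² + 0.71² = 1.9261
With 9 standardized items, total variance = 9. Proportion = 1.9261/9 = 0.2140 → 21.40%.

21.4%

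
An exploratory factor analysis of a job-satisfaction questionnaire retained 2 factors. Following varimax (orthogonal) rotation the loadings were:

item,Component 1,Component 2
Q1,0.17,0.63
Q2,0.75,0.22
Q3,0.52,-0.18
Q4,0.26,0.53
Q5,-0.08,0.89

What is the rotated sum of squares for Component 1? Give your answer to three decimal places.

SS loadings for Component 1 = 0.17² + 0.75² + 0.52² + 0.26² + (-0.08)² = 0.0289 + 0.5625 + 0.2704 + 0.0676 + 0.0064 = 0.9358

0.936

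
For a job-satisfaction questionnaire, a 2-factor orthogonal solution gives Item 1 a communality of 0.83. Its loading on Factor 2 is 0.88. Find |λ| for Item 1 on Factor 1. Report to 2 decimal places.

0.24

Under orthogonal rotation h² = Σλ², so λ_Factor 1² = h² − (0.7744) = 0.83 − 0.7744 = 0.0556.
|λ| = √0.0556 = 0.2358.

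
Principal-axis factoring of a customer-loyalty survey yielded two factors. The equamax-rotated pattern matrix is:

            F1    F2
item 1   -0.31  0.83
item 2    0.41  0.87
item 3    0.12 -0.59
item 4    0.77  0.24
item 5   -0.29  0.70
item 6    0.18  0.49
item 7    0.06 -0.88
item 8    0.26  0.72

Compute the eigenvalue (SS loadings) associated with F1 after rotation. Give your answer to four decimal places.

SS loadings for F1 = (-0.31)² + 0.41² + 0.12² + 0.77² + (-0.29)² + 0.18² + 0.06² + 0.26² = 0.0961 + 0.1681 + 0.0144 + 0.5929 + 0.0841 + 0.0324 + 0.0036 + 0.0676 = 1.0592

1.0592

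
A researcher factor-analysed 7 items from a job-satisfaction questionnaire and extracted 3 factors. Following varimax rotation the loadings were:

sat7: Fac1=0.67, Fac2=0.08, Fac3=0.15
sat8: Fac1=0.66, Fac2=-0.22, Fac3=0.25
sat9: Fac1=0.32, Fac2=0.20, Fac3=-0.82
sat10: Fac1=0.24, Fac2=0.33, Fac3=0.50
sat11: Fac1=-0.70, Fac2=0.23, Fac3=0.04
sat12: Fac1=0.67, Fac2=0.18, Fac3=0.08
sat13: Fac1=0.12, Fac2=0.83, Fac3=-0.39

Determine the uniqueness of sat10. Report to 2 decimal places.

h² = 0.24² + 0.33² + 0.50² = 0.0576 + 0.1089 + 0.2500 = 0.4165
Uniqueness u² = 1 − h² = 1 − 0.4165 = 0.5835

0.58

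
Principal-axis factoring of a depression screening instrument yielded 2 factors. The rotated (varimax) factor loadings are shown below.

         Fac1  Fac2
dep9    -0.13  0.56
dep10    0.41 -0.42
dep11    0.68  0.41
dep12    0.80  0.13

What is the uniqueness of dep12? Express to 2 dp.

0.34

h² = 0.80² + 0.13² = 0.6400 + 0.0169 = 0.6569
Uniqueness u² = 1 − h² = 1 − 0.6569 = 0.3431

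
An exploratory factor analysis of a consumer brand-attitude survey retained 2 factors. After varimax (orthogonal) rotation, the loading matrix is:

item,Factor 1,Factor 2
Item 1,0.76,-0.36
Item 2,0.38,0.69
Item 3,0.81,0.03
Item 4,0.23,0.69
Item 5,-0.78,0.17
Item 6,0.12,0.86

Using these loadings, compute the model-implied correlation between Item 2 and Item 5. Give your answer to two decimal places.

-0.18

r̂ = Σ λ_i·λ_j across factors = (0.38)(-0.78) + (0.69)(0.17)
  = -0.2964 +0.1173 = -0.1791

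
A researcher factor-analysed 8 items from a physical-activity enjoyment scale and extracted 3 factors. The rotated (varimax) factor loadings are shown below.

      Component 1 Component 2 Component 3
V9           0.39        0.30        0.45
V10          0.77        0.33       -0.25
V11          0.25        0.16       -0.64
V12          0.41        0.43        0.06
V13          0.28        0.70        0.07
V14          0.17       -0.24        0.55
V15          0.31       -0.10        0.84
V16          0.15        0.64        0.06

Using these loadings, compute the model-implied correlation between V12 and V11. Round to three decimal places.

r̂ = Σ λ_i·λ_j across factors = (0.41)(0.25) + (0.43)(0.16) + (0.06)(-0.64)
  = +0.1025 +0.0688 -0.0384 = 0.1329

0.133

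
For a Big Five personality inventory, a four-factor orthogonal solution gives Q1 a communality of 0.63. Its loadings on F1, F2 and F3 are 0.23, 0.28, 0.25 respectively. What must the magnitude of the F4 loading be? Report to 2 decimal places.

Under orthogonal rotation h² = Σλ², so λ_F4² = h² − (0.1938) = 0.63 − 0.1938 = 0.4362.
|λ| = √0.4362 = 0.6605.

0.66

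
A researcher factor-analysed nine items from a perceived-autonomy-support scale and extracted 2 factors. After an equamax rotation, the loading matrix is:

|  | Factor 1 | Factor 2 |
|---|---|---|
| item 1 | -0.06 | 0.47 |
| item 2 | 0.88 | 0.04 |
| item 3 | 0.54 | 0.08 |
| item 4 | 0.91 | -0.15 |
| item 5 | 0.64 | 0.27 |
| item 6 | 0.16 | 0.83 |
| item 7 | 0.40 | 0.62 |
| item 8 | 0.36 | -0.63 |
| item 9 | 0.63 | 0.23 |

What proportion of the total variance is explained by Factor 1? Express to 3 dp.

0.335

SS loadings for Factor 1 = (-0.06)² + 0.88² + 0.54² + 0.91² + 0.64² + 0.16² + 0.40² + 0.36² + 0.63² = 3.0194
Proportion of variance = 3.0194 / 9 = 0.3355.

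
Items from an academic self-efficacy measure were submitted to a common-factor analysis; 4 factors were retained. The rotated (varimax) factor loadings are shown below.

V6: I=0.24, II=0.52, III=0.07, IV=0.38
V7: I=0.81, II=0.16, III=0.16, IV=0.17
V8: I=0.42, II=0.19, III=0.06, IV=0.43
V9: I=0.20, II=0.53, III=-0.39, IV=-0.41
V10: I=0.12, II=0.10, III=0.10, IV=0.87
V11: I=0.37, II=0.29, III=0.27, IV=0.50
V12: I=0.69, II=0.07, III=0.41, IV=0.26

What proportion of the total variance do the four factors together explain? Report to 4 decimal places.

SS loadings by factor: 1.5575, 0.7120, 0.4372, 1.6008; total = 4.3075.
Total variance with 7 standardized items is 7, so the solution explains 4.3075/7 = 0.6154.

0.6154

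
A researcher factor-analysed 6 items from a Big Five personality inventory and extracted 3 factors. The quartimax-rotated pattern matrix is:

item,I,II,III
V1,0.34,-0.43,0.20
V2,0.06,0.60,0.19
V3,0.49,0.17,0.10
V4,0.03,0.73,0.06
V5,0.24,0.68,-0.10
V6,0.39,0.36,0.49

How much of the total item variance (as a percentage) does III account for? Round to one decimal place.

5.7%

SS loadings for III = 0.20² + 0.19² + 0.10² + 0.06² + (-0.10)² + 0.49² = 0.3398
With 6 standardized items, total variance = 6. Proportion = 0.3398/6 = 0.0566 → 5.66%.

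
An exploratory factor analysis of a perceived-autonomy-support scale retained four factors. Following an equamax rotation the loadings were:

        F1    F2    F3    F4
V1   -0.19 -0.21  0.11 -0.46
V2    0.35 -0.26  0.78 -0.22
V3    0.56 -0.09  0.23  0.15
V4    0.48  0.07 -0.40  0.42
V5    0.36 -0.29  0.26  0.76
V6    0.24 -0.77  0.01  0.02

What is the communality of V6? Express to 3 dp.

0.651

h² = 0.24² + (-0.77)² + 0.01² + 0.02² = 0.0576 + 0.5929 + 0.0001 + 0.0004 = 0.6510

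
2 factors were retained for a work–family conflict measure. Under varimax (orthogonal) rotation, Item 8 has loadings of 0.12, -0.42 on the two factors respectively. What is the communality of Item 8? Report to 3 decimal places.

0.191

h² = 0.12² + (-0.42)² = 0.0144 + 0.1764 = 0.1908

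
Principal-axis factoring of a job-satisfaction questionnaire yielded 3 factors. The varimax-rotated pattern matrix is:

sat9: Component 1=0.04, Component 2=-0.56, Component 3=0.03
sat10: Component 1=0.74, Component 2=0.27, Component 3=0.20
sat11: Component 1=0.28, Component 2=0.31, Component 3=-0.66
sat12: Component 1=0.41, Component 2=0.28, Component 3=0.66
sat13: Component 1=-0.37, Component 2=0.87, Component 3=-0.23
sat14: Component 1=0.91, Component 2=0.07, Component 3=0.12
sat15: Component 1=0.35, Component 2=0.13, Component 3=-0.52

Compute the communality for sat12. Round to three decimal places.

0.682

h² = 0.41² + 0.28² + 0.66² = 0.1681 + 0.0784 + 0.4356 = 0.6821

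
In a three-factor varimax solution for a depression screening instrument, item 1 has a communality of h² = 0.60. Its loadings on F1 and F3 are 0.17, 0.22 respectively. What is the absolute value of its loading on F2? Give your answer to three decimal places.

Under orthogonal rotation h² = Σλ², so λ_F2² = h² − (0.0773) = 0.60 − 0.0773 = 0.5227.
|λ| = √0.5227 = 0.7230.

0.723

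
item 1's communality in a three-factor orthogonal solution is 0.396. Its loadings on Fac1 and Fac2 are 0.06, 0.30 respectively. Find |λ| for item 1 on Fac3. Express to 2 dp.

Under orthogonal rotation h² = Σλ², so λ_Fac3² = h² − (0.0936) = 0.396 − 0.0936 = 0.3024.
|λ| = √0.3024 = 0.5499.

0.55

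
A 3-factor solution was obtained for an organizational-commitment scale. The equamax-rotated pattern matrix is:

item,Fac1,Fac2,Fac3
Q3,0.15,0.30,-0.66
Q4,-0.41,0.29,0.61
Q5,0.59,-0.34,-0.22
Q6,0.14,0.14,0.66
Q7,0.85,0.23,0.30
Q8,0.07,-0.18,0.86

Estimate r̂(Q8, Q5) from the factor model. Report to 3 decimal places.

r̂ = Σ λ_i·λ_j across factors = (0.07)(0.59) + (-0.18)(-0.34) + (0.86)(-0.22)
  = +0.0413 +0.0612 -0.1892 = -0.0867

-0.087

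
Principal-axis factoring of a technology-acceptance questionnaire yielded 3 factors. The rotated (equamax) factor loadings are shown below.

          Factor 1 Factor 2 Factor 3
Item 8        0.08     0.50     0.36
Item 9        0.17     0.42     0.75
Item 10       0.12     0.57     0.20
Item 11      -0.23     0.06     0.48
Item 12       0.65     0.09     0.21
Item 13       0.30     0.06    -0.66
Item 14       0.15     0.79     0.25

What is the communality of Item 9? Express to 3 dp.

h² = 0.17² + 0.42² + 0.75² = 0.0289 + 0.1764 + 0.5625 = 0.7678

0.768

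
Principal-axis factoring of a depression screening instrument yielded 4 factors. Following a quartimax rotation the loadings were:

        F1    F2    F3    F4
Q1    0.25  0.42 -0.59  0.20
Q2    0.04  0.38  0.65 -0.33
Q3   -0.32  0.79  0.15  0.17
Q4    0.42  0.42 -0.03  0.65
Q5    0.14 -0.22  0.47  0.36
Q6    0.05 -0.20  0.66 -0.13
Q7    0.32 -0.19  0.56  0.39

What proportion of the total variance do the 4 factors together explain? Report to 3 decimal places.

0.625

Communalities: 0.6270, 0.6774, 0.7779, 0.7762, 0.4185, 0.4950, 0.6042; Σh² = 4.3762.
Total variance with 7 standardized items is 7, so the solution explains 4.3762/7 = 0.6252.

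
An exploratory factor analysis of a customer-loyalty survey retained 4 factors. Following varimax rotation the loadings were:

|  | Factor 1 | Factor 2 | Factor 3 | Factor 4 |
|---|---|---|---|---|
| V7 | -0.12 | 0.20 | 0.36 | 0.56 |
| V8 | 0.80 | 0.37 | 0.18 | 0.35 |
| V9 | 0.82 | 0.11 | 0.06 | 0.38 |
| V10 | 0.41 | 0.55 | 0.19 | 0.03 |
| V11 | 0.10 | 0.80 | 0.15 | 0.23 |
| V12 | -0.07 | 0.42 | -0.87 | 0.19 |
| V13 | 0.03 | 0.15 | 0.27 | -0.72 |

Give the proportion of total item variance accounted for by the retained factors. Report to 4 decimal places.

0.7263

Communalities: 0.4976, 0.9318, 0.8325, 0.5076, 0.7254, 0.9743, 0.6147; Σh² = 5.0839.
Total variance with 7 standardized items is 7, so the solution explains 5.0839/7 = 0.7263.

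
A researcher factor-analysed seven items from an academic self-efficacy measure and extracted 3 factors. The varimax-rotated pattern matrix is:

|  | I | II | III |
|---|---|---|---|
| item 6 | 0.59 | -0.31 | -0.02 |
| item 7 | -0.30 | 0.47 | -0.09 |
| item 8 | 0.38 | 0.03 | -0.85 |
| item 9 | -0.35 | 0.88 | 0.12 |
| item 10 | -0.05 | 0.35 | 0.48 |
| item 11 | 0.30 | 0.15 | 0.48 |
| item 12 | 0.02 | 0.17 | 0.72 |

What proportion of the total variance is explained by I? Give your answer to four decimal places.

SS loadings for I = 0.59² + (-0.30)² + 0.38² + (-0.35)² + (-0.05)² + 0.30² + 0.02² = 0.7979
Proportion of variance = 0.7979 / 7 = 0.1140.

0.1140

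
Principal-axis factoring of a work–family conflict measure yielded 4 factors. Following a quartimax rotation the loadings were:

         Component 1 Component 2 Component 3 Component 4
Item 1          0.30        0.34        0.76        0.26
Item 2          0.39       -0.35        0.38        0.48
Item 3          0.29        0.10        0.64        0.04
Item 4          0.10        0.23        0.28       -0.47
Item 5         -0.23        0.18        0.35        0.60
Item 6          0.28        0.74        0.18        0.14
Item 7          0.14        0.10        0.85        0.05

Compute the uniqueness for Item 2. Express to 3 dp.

0.351

h² = 0.39² + (-0.35)² + 0.38² + 0.48² = 0.1521 + 0.1225 + 0.1444 + 0.2304 = 0.6494
Uniqueness u² = 1 − h² = 1 − 0.6494 = 0.3506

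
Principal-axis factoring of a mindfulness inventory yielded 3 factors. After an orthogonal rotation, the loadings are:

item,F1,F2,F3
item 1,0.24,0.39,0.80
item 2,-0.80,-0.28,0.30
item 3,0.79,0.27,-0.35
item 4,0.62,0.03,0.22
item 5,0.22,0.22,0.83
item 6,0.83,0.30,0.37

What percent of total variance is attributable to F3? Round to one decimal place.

28.8%

SS loadings for F3 = 0.80² + 0.30² + (-0.35)² + 0.22² + 0.83² + 0.37² = 1.7267
With 6 standardized items, total variance = 6. Proportion = 1.7267/6 = 0.2878 → 28.78%.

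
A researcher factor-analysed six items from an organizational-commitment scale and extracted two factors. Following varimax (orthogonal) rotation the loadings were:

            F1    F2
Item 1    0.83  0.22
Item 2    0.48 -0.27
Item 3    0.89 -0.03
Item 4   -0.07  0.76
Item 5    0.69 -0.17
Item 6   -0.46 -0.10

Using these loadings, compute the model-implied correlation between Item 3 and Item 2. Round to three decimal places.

r̂ = Σ λ_i·λ_j across factors = (0.89)(0.48) + (-0.03)(-0.27)
  = +0.4272 +0.0081 = 0.4353

0.435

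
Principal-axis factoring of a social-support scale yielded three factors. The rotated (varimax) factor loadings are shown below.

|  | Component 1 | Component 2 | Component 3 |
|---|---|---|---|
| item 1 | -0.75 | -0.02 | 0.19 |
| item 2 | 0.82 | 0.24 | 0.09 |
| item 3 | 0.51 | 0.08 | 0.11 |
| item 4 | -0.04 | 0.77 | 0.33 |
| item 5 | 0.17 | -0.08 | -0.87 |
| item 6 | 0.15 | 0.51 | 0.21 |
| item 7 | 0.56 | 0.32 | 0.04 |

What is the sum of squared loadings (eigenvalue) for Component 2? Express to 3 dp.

1.026

SS loadings for Component 2 = (-0.02)² + 0.24² + 0.08² + 0.77² + (-0.08)² + 0.51² + 0.32² = 0.0004 + 0.0576 + 0.0064 + 0.5929 + 0.0064 + 0.2601 + 0.1024 = 1.0262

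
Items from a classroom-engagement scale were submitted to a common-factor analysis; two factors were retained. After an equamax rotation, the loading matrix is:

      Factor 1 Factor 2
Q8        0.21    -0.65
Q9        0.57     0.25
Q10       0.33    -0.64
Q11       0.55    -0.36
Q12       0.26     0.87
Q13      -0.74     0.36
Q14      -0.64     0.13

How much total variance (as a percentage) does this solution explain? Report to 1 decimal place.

SS loadings by factor: 1.8052, 1.9276; total = 3.7328.
Total variance with 7 standardized items is 7, so the solution explains 3.7328/7 = 0.5333 = 53.33%.

53.3%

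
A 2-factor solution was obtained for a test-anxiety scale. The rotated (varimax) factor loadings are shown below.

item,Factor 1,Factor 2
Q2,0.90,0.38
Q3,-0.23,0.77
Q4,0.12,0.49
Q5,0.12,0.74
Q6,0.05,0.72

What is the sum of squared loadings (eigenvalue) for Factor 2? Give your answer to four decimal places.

2.0434

SS loadings for Factor 2 = 0.38² + 0.77² + 0.49² + 0.74² + 0.72² = 0.1444 + 0.5929 + 0.2401 + 0.5476 + 0.5184 = 2.0434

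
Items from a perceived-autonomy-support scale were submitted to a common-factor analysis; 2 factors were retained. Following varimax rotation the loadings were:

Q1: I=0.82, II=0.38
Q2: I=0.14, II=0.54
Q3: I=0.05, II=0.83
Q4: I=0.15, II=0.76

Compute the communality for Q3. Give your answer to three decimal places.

0.691

h² = 0.05² + 0.83² = 0.0025 + 0.6889 = 0.6914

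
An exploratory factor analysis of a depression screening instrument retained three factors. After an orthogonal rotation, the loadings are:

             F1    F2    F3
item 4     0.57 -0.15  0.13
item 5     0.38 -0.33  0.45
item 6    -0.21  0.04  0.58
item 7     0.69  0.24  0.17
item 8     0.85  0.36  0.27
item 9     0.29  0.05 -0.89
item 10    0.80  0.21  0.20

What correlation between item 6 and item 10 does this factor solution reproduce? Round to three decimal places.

r̂ = Σ λ_i·λ_j across factors = (-0.21)(0.80) + (0.04)(0.21) + (0.58)(0.20)
  = -0.1680 +0.0084 +0.1160 = -0.0436

-0.044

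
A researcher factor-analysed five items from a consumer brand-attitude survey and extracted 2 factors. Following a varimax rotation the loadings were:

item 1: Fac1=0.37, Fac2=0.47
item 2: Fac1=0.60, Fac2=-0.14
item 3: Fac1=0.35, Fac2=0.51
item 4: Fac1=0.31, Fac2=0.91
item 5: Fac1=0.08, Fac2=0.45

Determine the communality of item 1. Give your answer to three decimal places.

0.358

h² = 0.37² + 0.47² = 0.1369 + 0.2209 = 0.3578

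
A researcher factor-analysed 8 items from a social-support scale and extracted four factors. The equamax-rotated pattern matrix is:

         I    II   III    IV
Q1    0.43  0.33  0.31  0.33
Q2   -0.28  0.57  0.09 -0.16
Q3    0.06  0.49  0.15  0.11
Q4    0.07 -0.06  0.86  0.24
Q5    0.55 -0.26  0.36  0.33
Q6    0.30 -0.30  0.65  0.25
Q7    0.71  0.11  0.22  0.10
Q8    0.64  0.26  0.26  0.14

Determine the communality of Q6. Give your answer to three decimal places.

h² = 0.30² + (-0.30)² + 0.65² + 0.25² = 0.0900 + 0.0900 + 0.4225 + 0.0625 = 0.6650

0.665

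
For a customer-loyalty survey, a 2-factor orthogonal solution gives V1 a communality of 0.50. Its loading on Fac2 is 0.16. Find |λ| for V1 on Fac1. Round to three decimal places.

Under orthogonal rotation h² = Σλ², so λ_Fac1² = h² − (0.0256) = 0.50 − 0.0256 = 0.4744.
|λ| = √0.4744 = 0.6888.

0.689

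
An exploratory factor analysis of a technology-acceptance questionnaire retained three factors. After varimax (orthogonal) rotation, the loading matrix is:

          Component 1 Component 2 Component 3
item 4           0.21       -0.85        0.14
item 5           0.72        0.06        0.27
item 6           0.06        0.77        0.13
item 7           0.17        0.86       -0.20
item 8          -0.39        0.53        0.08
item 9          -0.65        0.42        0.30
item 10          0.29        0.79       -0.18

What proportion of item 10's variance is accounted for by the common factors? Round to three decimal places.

0.741

h² = 0.29² + 0.79² + (-0.18)² = 0.0841 + 0.6241 + 0.0324 = 0.7406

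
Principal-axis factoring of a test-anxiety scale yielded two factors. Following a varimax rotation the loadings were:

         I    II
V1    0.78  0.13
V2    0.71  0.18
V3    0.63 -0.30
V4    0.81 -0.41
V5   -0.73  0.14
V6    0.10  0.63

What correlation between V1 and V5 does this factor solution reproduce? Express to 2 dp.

-0.55

r̂ = Σ λ_i·λ_j across factors = (0.78)(-0.73) + (0.13)(0.14)
  = -0.5694 +0.0182 = -0.5512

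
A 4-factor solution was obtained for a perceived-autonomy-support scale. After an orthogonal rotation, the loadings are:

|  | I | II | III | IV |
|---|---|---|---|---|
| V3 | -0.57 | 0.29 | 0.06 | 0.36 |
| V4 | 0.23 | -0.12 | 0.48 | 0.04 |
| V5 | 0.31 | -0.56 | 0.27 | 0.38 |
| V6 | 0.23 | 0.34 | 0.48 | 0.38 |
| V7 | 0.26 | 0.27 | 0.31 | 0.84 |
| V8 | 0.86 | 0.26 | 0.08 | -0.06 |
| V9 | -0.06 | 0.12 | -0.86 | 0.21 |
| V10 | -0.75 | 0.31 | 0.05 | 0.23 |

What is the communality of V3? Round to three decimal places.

0.542

h² = (-0.57)² + 0.29² + 0.06² + 0.36² = 0.3249 + 0.0841 + 0.0036 + 0.1296 = 0.5422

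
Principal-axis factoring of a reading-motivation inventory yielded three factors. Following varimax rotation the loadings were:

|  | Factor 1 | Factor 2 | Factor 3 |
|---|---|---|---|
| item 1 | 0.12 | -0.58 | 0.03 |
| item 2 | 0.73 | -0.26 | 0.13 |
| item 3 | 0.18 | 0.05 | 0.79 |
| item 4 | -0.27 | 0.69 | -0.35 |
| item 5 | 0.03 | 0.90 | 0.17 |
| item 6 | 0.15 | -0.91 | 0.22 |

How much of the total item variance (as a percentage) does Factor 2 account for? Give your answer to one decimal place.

42.0%

SS loadings for Factor 2 = (-0.58)² + (-0.26)² + 0.05² + 0.69² + 0.90² + (-0.91)² = 2.5207
With 6 standardized items, total variance = 6. Proportion = 2.5207/6 = 0.4201 → 42.01%.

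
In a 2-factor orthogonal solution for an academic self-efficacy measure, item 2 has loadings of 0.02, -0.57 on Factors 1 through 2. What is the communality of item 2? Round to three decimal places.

0.325

h² = 0.02² + (-0.57)² = 0.0004 + 0.3249 = 0.3253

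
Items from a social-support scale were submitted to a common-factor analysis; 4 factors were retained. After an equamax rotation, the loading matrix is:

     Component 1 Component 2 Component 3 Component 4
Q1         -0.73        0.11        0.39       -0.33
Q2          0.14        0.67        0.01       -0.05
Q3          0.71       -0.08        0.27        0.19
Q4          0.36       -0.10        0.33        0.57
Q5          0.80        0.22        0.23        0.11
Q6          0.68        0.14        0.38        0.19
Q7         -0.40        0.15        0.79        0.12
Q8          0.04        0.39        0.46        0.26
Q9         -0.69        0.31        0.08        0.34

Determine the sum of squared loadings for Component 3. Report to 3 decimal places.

SS loadings for Component 3 = 0.39² + 0.01² + 0.27² + 0.33² + 0.23² + 0.38² + 0.79² + 0.46² + 0.08² = 0.1521 + 0.0001 + 0.0729 + 0.1089 + 0.0529 + 0.1444 + 0.6241 + 0.2116 + 0.0064 = 1.3734

1.373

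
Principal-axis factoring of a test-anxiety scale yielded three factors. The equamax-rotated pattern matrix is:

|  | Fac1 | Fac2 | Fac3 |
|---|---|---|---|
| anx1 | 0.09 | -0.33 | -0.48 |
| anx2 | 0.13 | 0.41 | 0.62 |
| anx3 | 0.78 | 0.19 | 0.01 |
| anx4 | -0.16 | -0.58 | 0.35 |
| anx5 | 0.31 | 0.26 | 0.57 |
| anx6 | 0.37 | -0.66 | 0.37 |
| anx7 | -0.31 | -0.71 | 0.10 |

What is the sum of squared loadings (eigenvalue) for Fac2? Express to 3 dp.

1.657

SS loadings for Fac2 = (-0.33)² + 0.41² + 0.19² + (-0.58)² + 0.26² + (-0.66)² + (-0.71)² = 0.1089 + 0.1681 + 0.0361 + 0.3364 + 0.0676 + 0.4356 + 0.5041 = 1.6568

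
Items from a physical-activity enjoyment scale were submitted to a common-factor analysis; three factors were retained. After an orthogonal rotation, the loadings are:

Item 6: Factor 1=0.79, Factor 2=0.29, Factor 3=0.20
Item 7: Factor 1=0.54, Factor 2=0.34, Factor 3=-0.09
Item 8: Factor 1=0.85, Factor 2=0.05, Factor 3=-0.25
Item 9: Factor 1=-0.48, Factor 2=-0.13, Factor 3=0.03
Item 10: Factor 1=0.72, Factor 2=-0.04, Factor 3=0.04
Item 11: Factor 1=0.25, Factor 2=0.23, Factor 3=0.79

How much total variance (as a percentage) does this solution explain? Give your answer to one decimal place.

57.7%

SS loadings by factor: 2.4495, 0.2736, 0.7372; total = 3.4603.
Total variance with 6 standardized items is 6, so the solution explains 3.4603/6 = 0.5767 = 57.67%.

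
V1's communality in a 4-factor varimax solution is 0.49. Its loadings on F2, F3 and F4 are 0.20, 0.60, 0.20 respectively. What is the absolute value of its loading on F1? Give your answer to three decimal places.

0.224

Under orthogonal rotation h² = Σλ², so λ_F1² = h² − (0.4400) = 0.49 − 0.4400 = 0.0500.
|λ| = √0.0500 = 0.2236.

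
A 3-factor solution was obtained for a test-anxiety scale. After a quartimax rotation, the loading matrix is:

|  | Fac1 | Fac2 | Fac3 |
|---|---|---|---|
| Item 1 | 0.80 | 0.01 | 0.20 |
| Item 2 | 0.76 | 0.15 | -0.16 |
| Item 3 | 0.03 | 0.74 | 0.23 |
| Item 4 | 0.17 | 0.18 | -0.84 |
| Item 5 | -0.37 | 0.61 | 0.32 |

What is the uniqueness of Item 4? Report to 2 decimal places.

h² = 0.17² + 0.18² + (-0.84)² = 0.0289 + 0.0324 + 0.7056 = 0.7669
Uniqueness u² = 1 − h² = 1 − 0.7669 = 0.2331

0.23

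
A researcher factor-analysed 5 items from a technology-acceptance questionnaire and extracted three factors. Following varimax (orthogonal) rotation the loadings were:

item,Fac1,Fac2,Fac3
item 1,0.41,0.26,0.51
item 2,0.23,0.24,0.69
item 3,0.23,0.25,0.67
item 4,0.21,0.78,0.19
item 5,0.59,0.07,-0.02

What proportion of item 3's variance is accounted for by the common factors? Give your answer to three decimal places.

0.564

h² = 0.23² + 0.25² + 0.67² = 0.0529 + 0.0625 + 0.4489 = 0.5643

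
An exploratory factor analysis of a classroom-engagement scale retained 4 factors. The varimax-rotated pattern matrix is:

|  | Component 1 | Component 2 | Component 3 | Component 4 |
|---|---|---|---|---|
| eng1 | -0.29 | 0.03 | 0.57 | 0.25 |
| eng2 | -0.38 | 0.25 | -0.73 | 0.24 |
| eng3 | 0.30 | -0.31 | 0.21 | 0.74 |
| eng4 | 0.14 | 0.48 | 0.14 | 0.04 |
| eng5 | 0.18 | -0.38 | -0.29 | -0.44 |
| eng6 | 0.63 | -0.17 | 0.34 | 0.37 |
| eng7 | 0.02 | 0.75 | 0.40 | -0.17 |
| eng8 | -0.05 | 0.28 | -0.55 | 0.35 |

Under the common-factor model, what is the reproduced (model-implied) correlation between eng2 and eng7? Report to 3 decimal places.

r̂ = Σ λ_i·λ_j across factors = (-0.38)(0.02) + (0.25)(0.75) + (-0.73)(0.40) + (0.24)(-0.17)
  = -0.0076 +0.1875 -0.2920 -0.0408 = -0.1529

-0.153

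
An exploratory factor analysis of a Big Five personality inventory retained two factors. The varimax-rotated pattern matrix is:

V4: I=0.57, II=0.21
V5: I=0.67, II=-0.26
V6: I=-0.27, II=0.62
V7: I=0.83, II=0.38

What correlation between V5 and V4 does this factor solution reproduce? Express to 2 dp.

0.33

r̂ = Σ λ_i·λ_j across factors = (0.67)(0.57) + (-0.26)(0.21)
  = +0.3819 -0.0546 = 0.3273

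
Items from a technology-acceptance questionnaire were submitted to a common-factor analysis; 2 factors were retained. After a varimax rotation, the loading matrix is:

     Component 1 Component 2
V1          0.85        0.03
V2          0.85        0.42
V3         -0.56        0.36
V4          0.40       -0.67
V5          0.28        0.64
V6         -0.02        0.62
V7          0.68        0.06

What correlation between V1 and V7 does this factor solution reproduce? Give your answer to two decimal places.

0.58

r̂ = Σ λ_i·λ_j across factors = (0.85)(0.68) + (0.03)(0.06)
  = +0.5780 +0.0018 = 0.5798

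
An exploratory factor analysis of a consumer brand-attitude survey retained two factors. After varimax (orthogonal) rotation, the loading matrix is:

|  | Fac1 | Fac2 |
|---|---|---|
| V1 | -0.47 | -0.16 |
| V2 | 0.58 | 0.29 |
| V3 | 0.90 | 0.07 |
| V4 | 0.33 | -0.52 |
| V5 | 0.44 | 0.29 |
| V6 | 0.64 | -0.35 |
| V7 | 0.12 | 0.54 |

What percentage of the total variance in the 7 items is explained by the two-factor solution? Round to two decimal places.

Communalities: 0.2465, 0.4205, 0.8149, 0.3793, 0.2777, 0.5321, 0.3060; Σh² = 2.9770.
Total variance with 7 standardized items is 7, so the solution explains 2.9770/7 = 0.4253 = 42.53%.

42.53%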